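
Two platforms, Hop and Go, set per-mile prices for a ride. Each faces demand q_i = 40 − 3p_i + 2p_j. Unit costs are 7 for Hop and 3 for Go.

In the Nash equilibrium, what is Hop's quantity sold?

Hop's profit: π = (p_{Hop} − 7)(40 − 3p_{Hop} + 2p_{Go}).
∂π/∂p_{Hop} = 61 − 6p_{Hop} + 2p_{Go} = 0 ⇒ p_{Hop} = 61/6 + (1/3)p_{Go}.
Similarly p_{Go} = 49/6 + (1/3)p_{Hop}.
Substituting the second reaction function into the first: p_{Hop} = 61/6 + (1/3)(49/6 + (1/3)p_{Hop}), which gives (8/9)p_{Hop} = 116/9 ⇒ p_{Hop} = 14.5.
Then p_{Go} = 49/6 + (1/3)·14.5 = 13.
q_{Hop} = 40 − 3·14.5 + 2·13 = 22.5.

22.5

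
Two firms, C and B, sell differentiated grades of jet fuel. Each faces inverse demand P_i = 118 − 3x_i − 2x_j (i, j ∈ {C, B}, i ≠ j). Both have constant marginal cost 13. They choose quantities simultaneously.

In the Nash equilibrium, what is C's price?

Firm C's profit: π = x_C(118 − 3x_C − 2x_B) − 13x_C.
∂π/∂x_C = 105 − 6x_C − 2x_B = 0 ⇒ x_C = 17.5 − (1/3)x_B.
By symmetry x_B = x_C; substituting into the reaction function, (4/3)x_C = 17.5 and x_C = 13.125.
P_C = 118 − 3·13.125 − 2·13.125 = 52.375.

52.375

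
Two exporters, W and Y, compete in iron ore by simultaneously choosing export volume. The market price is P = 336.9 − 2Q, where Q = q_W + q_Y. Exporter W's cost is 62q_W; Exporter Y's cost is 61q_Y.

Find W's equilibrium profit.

Exporter W's profit: π = q_W(336.9 − 2(q_W + q_Y)) − 62q_W.
∂π/∂q_W = 274.9 − 4q_W − 2q_Y = 0, so q_W = 68.725 − 0.5q_Y.
By the same steps for Y: q_Y = 68.975 − 0.5q_W.
Solving the two reaction functions simultaneously: (1 − (−0.5)(−0.5))q_W = 68.725 − 0.5·68.975, so 0.75q_W = 34.2375 and q_W = 45.65.
Then q_Y = 68.975 − 0.5·45.65 = 46.15.
Price P = 336.9 − 2·91.8 = 153.3.
W's profit: (153.3 − 62)·45.65 = 4167.845.

4167.845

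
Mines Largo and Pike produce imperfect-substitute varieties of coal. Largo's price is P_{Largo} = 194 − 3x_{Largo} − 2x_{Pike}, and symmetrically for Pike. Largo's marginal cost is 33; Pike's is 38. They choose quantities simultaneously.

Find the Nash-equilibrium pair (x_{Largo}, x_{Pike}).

20.4375, 19.1875

Mine Largo's profit: π = x_{Largo}(194 − 3x_{Largo} − 2x_{Pike}) − 33x_{Largo}.
∂π/∂x_{Largo} = 161 − 6x_{Largo} − 2x_{Pike} = 0 ⇒ x_{Largo} = 161/6 − (1/3)x_{Pike}.
Similarly x_{Pike} = 26 − (1/3)x_{Largo}.
Substituting the second reaction function into the first: x_{Largo} = 161/6 − (1/3)(26 − (1/3)x_{Largo}), which gives (8/9)x_{Largo} = 109/6 ⇒ x_{Largo} = 20.4375.
Then x_{Pike} = 26 − (1/3)·20.4375 = 19.1875.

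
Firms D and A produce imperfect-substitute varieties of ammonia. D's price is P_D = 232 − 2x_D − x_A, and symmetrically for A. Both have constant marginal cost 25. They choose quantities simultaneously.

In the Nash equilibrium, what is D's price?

Firm D's profit: π = x_D(232 − 2x_D − x_A) − 25x_D.
∂π/∂x_D = 207 − 4x_D − x_A = 0 ⇒ x_D = 51.75 − 0.25x_A.
The game is symmetric, so in equilibrium x_A = x_D: the reaction function gives 1.25x_D = 51.75, hence x_D = 41.4.
P_D = 232 − 2·41.4 − 41.4 = 107.8.

107.8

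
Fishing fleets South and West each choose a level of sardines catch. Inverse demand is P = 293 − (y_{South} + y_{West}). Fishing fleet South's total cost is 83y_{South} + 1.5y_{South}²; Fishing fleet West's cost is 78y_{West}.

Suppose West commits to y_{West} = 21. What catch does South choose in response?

37.8

Fishing fleet South's profit: π = y_{South}(293 − (y_{South} + y_{West})) − 83y_{South} − 1.5y_{South}².
∂π/∂y_{South} = 210 − 5y_{South} − y_{West} = 0, so y_{South} = 42 − 0.2y_{West}.
At y_{West} = 21: y_{South} = 42 − 0.2·21 = 37.8.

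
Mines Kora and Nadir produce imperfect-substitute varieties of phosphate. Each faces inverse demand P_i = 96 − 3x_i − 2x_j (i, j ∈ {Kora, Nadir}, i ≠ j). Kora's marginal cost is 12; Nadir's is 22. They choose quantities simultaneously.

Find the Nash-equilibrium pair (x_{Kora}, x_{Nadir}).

11.125, 8.625

Mine Kora's profit: π = x_{Kora}(96 − 3x_{Kora} − 2x_{Nadir}) − 12x_{Kora}.
∂π/∂x_{Kora} = 84 − 6x_{Kora} − 2x_{Nadir} = 0 ⇒ x_{Kora} = 14 − (1/3)x_{Nadir}.
Similarly x_{Nadir} = 37/3 − (1/3)x_{Kora}.
Plugging x_{Nadir} into Kora's best response: x_{Kora} = 14 − (1/3)(37/3 − (1/3)x_{Kora}) ⇒ (8/9)x_{Kora} = 89/9, so x_{Kora} = 11.125.
Then x_{Nadir} = 37/3 − (1/3)·11.125 = 8.625.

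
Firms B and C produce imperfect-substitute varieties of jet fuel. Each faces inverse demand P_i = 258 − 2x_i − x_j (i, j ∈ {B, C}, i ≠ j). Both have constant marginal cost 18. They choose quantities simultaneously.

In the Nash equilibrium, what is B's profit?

4608

Firm B's profit: π = x_B(258 − 2x_B − x_C) − 18x_B.
∂π/∂x_B = 240 − 4x_B − x_C = 0 ⇒ x_B = 60 − 0.25x_C.
Setting x_B = x_C in the reaction function: x_B = 60 − 0.25x_B, so x_B = 60 / 1.25 = 48.
P_B = 258 − 2·48 − 48 = 114.
Profit = (114 − 18)·48 = 4608.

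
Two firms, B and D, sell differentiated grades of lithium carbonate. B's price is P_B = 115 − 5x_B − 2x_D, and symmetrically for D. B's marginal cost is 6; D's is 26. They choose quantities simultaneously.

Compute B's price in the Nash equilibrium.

53.5

Firm B's profit: π = x_B(115 − 5x_B − 2x_D) − 6x_B.
∂π/∂x_B = 109 − 10x_B − 2x_D = 0 ⇒ x_B = 10.9 − 0.2x_D.
Similarly x_D = 8.9 − 0.2x_B.
Substituting the second reaction function into the first: x_B = 10.9 − 0.2(8.9 − 0.2x_B), which gives 0.96x_B = 9.12 ⇒ x_B = 9.5.
Then x_D = 8.9 − 0.2·9.5 = 7.
P_B = 115 − 5·9.5 − 2·7 = 53.5.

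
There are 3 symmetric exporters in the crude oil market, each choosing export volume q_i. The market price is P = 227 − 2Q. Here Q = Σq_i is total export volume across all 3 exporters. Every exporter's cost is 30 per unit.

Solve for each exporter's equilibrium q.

24.625

A representative exporter's profit is π_i = q_i(227 − 2Q) − 30q_i, with Q = q_i + Σ_{j≠i} q_j.
First-order condition: 197 − 4q_i − 2Σ_{j≠i} q_j = 0.
In a symmetric equilibrium every exporter chooses the same q, so Σ_{j≠i} q_j = 2q. The condition becomes 197 − 8q = 0, giving q = 197/8 = 24.625.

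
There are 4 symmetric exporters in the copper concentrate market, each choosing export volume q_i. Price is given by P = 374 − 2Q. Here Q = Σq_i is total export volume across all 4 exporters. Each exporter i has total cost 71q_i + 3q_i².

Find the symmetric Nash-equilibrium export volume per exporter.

A representative exporter's profit is π_i = q_i(374 − 2Q) − 71q_i − 3q_i², with Q = q_i + Σ_{j≠i} q_j.
First-order condition: 303 − 10q_i − 2Σ_{j≠i} q_j = 0.
In a symmetric equilibrium every exporter chooses the same q, so Σ_{j≠i} q_j = 3q. The condition becomes 303 − 16q = 0, giving q = 303/16 = 18.9375.

18.9375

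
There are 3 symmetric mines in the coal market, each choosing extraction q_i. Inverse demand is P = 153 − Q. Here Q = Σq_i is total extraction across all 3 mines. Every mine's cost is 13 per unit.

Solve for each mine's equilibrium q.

35

A representative mine's profit is π_i = q_i(153 − Q) − 13q_i, with Q = q_i + Σ_{j≠i} q_j.
First-order condition: 140 − 2q_i − Σ_{j≠i} q_j = 0.
In a symmetric equilibrium every mine chooses the same q, so Σ_{j≠i} q_j = 2q. The condition becomes 140 − 4q = 0, giving q = 140/4 = 35.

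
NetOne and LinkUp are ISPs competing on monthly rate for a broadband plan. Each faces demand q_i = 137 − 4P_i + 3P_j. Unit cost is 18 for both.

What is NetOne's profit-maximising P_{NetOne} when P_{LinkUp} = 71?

52.75

NetOne's profit: π = (P_{NetOne} − 18)(137 − 4P_{NetOne} + 3P_{LinkUp}).
∂π/∂P_{NetOne} = 209 − 8P_{NetOne} + 3P_{LinkUp} = 0 ⇒ P_{NetOne} = 26.125 + 0.375P_{LinkUp}.
At P_{LinkUp} = 71: P_{NetOne} = 26.125 + 0.375·71 = 52.75.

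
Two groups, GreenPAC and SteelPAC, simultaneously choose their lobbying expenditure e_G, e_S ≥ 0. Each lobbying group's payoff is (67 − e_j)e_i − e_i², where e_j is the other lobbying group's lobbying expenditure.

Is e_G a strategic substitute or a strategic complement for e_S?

strategic substitutes

GreenPAC's payoff is (67 − e_S)e_G − e_G².
∂π/∂e_G = 67 − e_S − 2e_G = 0, so e_G = 33.5 − 0.5e_S.
The best-response slope de_G/de_S = −0.5 < 0: the reaction function is downward-sloping, so the choices are strategic substitutes.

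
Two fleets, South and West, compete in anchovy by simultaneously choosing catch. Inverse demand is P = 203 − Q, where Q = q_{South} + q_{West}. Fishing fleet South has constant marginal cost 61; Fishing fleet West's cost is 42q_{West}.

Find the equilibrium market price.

102

Fishing fleet South's profit: π = q_{South}(203 − (q_{South} + q_{West})) − 61q_{South}.
∂π/∂q_{South} = 142 − 2q_{South} − q_{West} = 0, so q_{South} = 71 − 0.5q_{West}.
By the same steps for West: q_{West} = 80.5 − 0.5q_{South}.
Solving the two reaction functions simultaneously: (1 − (−0.5)(−0.5))q_{South} = 71 − 0.5·80.5, so 0.75q_{South} = 30.75 and q_{South} = 41.
Then q_{West} = 80.5 − 0.5·41 = 60.
Equilibrium price: P = 203 − 101 = 102.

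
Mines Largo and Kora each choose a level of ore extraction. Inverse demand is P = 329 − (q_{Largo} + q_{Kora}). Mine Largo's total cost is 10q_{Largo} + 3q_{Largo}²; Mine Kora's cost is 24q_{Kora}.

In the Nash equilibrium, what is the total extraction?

163.6

Mine Largo's profit: π = q_{Largo}(329 − (q_{Largo} + q_{Kora})) − 10q_{Largo} − 3q_{Largo}².
∂π/∂q_{Largo} = 319 − 8q_{Largo} − q_{Kora} = 0, so q_{Largo} = 39.875 − 0.125q_{Kora}.
For Kora: ∂π/∂q_{Kora} = 305 − 2q_{Kora} − q_{Largo} = 0 ⇒ q_{Kora} = 152.5 − 0.5q_{Largo}.
Plugging q_{Kora} into Largo's best response: q_{Largo} = 39.875 − 0.125(152.5 − 0.5q_{Largo}) ⇒ 0.9375q_{Largo} = 20.8125, so q_{Largo} = 22.2.
Then q_{Kora} = 152.5 − 0.5·22.2 = 141.4.
Total extraction: 22.2 + 141.4 = 163.6.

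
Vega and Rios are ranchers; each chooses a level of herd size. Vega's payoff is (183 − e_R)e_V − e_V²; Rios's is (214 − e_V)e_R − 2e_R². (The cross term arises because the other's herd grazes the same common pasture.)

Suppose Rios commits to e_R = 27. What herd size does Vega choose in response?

Expanding Vega's payoff: 183e_V − e_Re_V − e_V².
∂π/∂e_V = 183 − e_R − 2e_V = 0, so e_V = 91.5 − 0.5e_R.
At e_R = 27: e_V = 91.5 − 0.5·27 = 78.

78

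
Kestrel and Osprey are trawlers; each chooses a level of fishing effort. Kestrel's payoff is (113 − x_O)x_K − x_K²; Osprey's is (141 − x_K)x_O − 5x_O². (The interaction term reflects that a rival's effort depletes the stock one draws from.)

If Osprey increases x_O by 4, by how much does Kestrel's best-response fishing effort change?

Expanding Kestrel's payoff: 113x_K − x_Ox_K − x_K².
∂π/∂x_K = 113 − x_O − 2x_K = 0, so x_K = 56.5 − 0.5x_O.
The reaction-function slope is −0.5, so a 4-unit rise in x_O moves x_K by −0.5 × 4 = −2. Kestrel's best response falls — the actions are strategic substitutes.

-2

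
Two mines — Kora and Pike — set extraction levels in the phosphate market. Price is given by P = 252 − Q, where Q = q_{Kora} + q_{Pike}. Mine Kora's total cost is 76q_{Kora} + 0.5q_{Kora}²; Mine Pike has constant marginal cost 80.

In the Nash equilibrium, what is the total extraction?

Mine Kora's profit: π = q_{Kora}(252 − (q_{Kora} + q_{Pike})) − 76q_{Kora} − 0.5q_{Kora}².
∂π/∂q_{Kora} = 176 − 3q_{Kora} − q_{Pike} = 0, so q_{Kora} = 176/3 − (1/3)q_{Pike}.
For Pike: ∂π/∂q_{Pike} = 172 − 2q_{Pike} − q_{Kora} = 0 ⇒ q_{Pike} = 86 − 0.5q_{Kora}.
Solving the two reaction functions simultaneously: (1 − (−1/3)(−0.5))q_{Kora} = 176/3 − (1/3)·86, so (5/6)q_{Kora} = 30 and q_{Kora} = 36.
Then q_{Pike} = 86 − 0.5·36 = 68.
Total extraction: 36 + 68 = 104.

104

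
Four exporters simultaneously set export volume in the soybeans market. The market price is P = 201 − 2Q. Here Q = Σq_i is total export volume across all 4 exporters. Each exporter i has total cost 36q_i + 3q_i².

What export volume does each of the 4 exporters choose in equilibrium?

A representative exporter's profit is π_i = q_i(201 − 2Q) − 36q_i − 3q_i², with Q = q_i + Σ_{j≠i} q_j.
First-order condition: 165 − 10q_i − 2Σ_{j≠i} q_j = 0.
With identical exporters, set every q_j = q: then 165 − 10q − 6q = 0, i.e. q = 165/16 = 10.3125.

10.3125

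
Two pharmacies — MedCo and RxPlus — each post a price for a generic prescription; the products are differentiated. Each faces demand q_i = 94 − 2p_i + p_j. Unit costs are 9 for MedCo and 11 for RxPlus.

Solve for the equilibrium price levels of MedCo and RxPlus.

MedCo's profit: π = (p_{MedCo} − 9)(94 − 2p_{MedCo} + p_{RxPlus}).
∂π/∂p_{MedCo} = 112 − 4p_{MedCo} + p_{RxPlus} = 0 ⇒ p_{MedCo} = 28 + 0.25p_{RxPlus}.
Similarly p_{RxPlus} = 29 + 0.25p_{MedCo}.
Solving the two reaction functions simultaneously: (1 − (0.25)(0.25))p_{MedCo} = 28 + 0.25·29, so 0.9375p_{MedCo} = 35.25 and p_{MedCo} = 37.6.
Then p_{RxPlus} = 29 + 0.25·37.6 = 38.4.

37.6, 38.4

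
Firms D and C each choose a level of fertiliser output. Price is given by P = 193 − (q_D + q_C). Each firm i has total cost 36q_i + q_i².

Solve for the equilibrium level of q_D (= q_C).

Firm D's profit: π = q_D(193 − (q_D + q_C)) − 36q_D − q_D².
∂π/∂q_D = 157 − 4q_D − q_C = 0, so q_D = 39.25 − 0.25q_C.
The game is symmetric, so in equilibrium q_C = q_D: the reaction function gives 1.25q_D = 39.25, hence q_D = 31.4.

31.4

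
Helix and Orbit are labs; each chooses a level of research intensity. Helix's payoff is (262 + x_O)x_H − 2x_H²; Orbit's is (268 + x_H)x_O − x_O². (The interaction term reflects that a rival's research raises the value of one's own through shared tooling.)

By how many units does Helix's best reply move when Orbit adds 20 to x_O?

5

Expanding Helix's payoff: 262x_H + x_Ox_H − 2x_H².
∂π/∂x_H = 262 + x_O − 4x_H = 0, so x_H = 65.5 + 0.25x_O.
The reaction-function slope is 0.25, so a 20-unit rise in x_O moves x_H by 0.25 × 20 = 5. Helix's best response rises — the actions are strategic complements.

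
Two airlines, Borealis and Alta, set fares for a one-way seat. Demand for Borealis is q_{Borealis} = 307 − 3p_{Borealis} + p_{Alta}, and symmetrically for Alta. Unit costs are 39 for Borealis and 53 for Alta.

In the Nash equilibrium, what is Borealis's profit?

6627

Borealis's profit: π = (p_{Borealis} − 39)(307 − 3p_{Borealis} + p_{Alta}).
∂π/∂p_{Borealis} = 424 − 6p_{Borealis} + p_{Alta} = 0 ⇒ p_{Borealis} = 212/3 + (1/6)p_{Alta}.
Similarly p_{Alta} = 233/3 + (1/6)p_{Borealis}.
Solving the two reaction functions simultaneously: (1 − (1/6)(1/6))p_{Borealis} = 212/3 + (1/6)·(233/3), so (35/36)p_{Borealis} = 1505/18 and p_{Borealis} = 86.
Then p_{Alta} = 233/3 + (1/6)·86 = 92.
q_{Borealis} = 307 − 3·86 + 92 = 141.
Profit = (86 − 39)·141 = 6627.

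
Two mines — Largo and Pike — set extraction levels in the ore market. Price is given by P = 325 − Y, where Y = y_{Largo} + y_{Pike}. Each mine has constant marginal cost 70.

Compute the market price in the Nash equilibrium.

Mine Largo's profit: π = y_{Largo}(325 − (y_{Largo} + y_{Pike})) − 70y_{Largo}.
∂π/∂y_{Largo} = 255 − 2y_{Largo} − y_{Pike} = 0, so y_{Largo} = 127.5 − 0.5y_{Pike}.
By symmetry y_{Pike} = y_{Largo}; substituting into the reaction function, 1.5y_{Largo} = 127.5 and y_{Largo} = 85.
Equilibrium price: P = 325 − 170 = 155.

155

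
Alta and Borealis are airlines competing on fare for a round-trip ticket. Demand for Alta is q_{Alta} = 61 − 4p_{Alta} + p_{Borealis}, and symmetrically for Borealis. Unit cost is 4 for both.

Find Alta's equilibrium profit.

Alta's profit: π = (p_{Alta} − 4)(61 − 4p_{Alta} + p_{Borealis}).
∂π/∂p_{Alta} = 77 − 8p_{Alta} + p_{Borealis} = 0 ⇒ p_{Alta} = 9.625 + 0.125p_{Borealis}.
The game is symmetric, so in equilibrium p_{Borealis} = p_{Alta}: the reaction function gives 0.875p_{Alta} = 9.625, hence p_{Alta} = 11.
q_{Alta} = 61 − 4·11 + 11 = 28.
Profit = (11 − 4)·28 = 196.

196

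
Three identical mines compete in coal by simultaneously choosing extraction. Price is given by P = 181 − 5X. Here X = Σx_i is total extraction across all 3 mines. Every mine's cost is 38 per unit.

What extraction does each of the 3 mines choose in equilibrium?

7.15

A representative mine's profit is π_i = x_i(181 − 5X) − 38x_i, with X = x_i + Σ_{j≠i} x_j.
First-order condition: 143 − 10x_i − 5Σ_{j≠i} x_j = 0.
Imposing symmetry (x_j = x for all j) turns Σ_{j≠i} x_j into 2x, so 143 = 20x and x = 7.15.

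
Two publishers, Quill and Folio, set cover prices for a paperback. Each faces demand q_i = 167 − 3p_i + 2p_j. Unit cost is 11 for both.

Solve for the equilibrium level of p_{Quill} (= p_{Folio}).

50

Quill's profit: π = (p_{Quill} − 11)(167 − 3p_{Quill} + 2p_{Folio}).
∂π/∂p_{Quill} = 200 − 6p_{Quill} + 2p_{Folio} = 0 ⇒ p_{Quill} = 100/3 + (1/3)p_{Folio}.
By symmetry p_{Folio} = p_{Quill}; substituting into the reaction function, (2/3)p_{Quill} = 100/3 and p_{Quill} = 50.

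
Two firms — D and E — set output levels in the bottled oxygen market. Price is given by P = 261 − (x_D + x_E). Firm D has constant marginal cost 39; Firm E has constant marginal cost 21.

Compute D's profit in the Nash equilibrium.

4624

Firm D's profit: π = x_D(261 − (x_D + x_E)) − 39x_D.
∂π/∂x_D = 222 − 2x_D − x_E = 0, so x_D = 111 − 0.5x_E.
By the same steps for E: x_E = 120 − 0.5x_D.
Substituting the second reaction function into the first: x_D = 111 − 0.5(120 − 0.5x_D), which gives 0.75x_D = 51 ⇒ x_D = 68.
Then x_E = 120 − 0.5·68 = 86.
Price P = 261 − 154 = 107.
D's profit: (107 − 39)·68 = 4624.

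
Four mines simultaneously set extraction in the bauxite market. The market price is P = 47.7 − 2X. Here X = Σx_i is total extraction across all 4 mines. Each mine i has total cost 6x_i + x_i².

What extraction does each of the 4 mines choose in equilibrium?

A representative mine's profit is π_i = x_i(47.7 − 2X) − 6x_i − x_i², with X = x_i + Σ_{j≠i} x_j.
First-order condition: 41.7 − 6x_i − 2Σ_{j≠i} x_j = 0.
In a symmetric equilibrium every mine chooses the same x, so Σ_{j≠i} x_j = 3x. The condition becomes 41.7 − 12x = 0, giving x = 41.7/12 = 3.475.

3.475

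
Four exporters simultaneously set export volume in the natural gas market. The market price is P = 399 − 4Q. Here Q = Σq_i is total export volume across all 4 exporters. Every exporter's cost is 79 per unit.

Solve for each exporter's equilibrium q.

A representative exporter's profit is π_i = q_i(399 − 4Q) − 79q_i, with Q = q_i + Σ_{j≠i} q_j.
First-order condition: 320 − 8q_i − 4Σ_{j≠i} q_j = 0.
With identical exporters, set every q_j = q: then 320 − 8q − 12q = 0, i.e. q = 320/20 = 16.

16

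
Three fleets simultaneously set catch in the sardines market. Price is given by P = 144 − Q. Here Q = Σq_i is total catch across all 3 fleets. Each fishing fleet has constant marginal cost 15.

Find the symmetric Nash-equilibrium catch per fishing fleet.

32.25

A representative fishing fleet's profit is π_i = q_i(144 − Q) − 15q_i, with Q = q_i + Σ_{j≠i} q_j.
First-order condition: 129 − 2q_i − Σ_{j≠i} q_j = 0.
Imposing symmetry (q_j = q for all j) turns Σ_{j≠i} q_j into 2q, so 129 = 4q and q = 32.25.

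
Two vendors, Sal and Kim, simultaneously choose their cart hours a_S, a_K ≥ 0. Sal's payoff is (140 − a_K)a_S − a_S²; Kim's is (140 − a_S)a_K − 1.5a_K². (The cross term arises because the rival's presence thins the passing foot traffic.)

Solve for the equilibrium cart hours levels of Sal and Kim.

56, 28

Expanding Sal's payoff: 140a_S − a_Ka_S − a_S².
∂π/∂a_S = 140 − a_K − 2a_S = 0, so a_S = 70 − 0.5a_K.
Likewise for Kim: a_K = 140/3 − (1/3)a_S.
Plugging a_K into Sal's best response: a_S = 70 − 0.5(140/3 − (1/3)a_S) ⇒ (5/6)a_S = 140/3, so a_S = 56.
Then a_K = 140/3 − (1/3)·56 = 28.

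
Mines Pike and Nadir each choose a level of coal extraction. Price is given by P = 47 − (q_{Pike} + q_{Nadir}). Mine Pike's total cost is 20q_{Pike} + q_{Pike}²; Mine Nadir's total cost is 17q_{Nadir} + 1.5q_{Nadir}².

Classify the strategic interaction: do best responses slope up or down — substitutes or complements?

strategic substitutes

Mine Pike's profit: π = q_{Pike}(47 − (q_{Pike} + q_{Nadir})) − 20q_{Pike} − q_{Pike}².
∂π/∂q_{Pike} = 27 − 4q_{Pike} − q_{Nadir} = 0, so q_{Pike} = 6.75 − 0.25q_{Nadir}.
The best-response slope dq_{Pike}/dq_{Nadir} = −0.25 < 0: the reaction function is downward-sloping, so the choices are strategic substitutes.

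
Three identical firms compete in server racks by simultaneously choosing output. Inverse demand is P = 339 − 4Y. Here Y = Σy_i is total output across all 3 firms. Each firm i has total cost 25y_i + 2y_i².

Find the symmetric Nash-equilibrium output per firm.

A representative firm's profit is π_i = y_i(339 − 4Y) − 25y_i − 2y_i², with Y = y_i + Σ_{j≠i} y_j.
First-order condition: 314 − 12y_i − 4Σ_{j≠i} y_j = 0.
In a symmetric equilibrium every firm chooses the same y, so Σ_{j≠i} y_j = 2y. The condition becomes 314 − 20y = 0, giving y = 314/20 = 15.7.

15.7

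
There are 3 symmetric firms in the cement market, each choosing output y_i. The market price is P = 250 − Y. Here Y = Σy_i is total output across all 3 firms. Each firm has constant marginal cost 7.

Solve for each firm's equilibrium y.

A representative firm's profit is π_i = y_i(250 − Y) − 7y_i, with Y = y_i + Σ_{j≠i} y_j.
First-order condition: 243 − 2y_i − Σ_{j≠i} y_j = 0.
In a symmetric equilibrium every firm chooses the same y, so Σ_{j≠i} y_j = 2y. The condition becomes 243 − 4y = 0, giving y = 243/4 = 60.75.

60.75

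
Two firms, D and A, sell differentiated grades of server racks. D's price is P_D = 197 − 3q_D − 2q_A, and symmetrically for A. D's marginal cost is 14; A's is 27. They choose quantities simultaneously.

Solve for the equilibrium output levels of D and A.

Firm D's profit: π = q_D(197 − 3q_D − 2q_A) − 14q_D.
∂π/∂q_D = 183 − 6q_D − 2q_A = 0 ⇒ q_D = 30.5 − (1/3)q_A.
Similarly q_A = 85/3 − (1/3)q_D.
Solving the two reaction functions simultaneously: (1 − (−1/3)(−1/3))q_D = 30.5 − (1/3)·(85/3), so (8/9)q_D = 379/18 and q_D = 23.6875.
Then q_A = 85/3 − (1/3)·23.6875 = 20.4375.

23.6875, 20.4375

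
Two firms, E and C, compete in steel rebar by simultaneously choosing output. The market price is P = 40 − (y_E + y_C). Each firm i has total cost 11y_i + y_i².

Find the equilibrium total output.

Firm E's profit: π = y_E(40 − (y_E + y_C)) − 11y_E − y_E².
∂π/∂y_E = 29 − 4y_E − y_C = 0, so y_E = 7.25 − 0.25y_C.
Setting y_E = y_C in the reaction function: y_E = 7.25 − 0.25y_E, so y_E = 7.25 / 1.25 = 5.8.
Total output: 5.8 + 5.8 = 11.6.

11.6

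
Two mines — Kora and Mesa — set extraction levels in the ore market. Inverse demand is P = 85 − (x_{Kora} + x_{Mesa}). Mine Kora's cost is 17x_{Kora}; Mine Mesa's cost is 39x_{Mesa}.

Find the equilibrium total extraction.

38

Mine Kora's profit: π = x_{Kora}(85 − (x_{Kora} + x_{Mesa})) − 17x_{Kora}.
∂π/∂x_{Kora} = 68 − 2x_{Kora} − x_{Mesa} = 0, so x_{Kora} = 34 − 0.5x_{Mesa}.
By the same steps for Mesa: x_{Mesa} = 23 − 0.5x_{Kora}.
Solving the two reaction functions simultaneously: (1 − (−0.5)(−0.5))x_{Kora} = 34 − 0.5·23, so 0.75x_{Kora} = 22.5 and x_{Kora} = 30.
Then x_{Mesa} = 23 − 0.5·30 = 8.
Total extraction: 30 + 8 = 38.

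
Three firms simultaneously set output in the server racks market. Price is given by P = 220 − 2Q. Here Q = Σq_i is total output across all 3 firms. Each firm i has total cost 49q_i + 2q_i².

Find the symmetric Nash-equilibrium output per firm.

14.25

A representative firm's profit is π_i = q_i(220 − 2Q) − 49q_i − 2q_i², with Q = q_i + Σ_{j≠i} q_j.
First-order condition: 171 − 8q_i − 2Σ_{j≠i} q_j = 0.
Imposing symmetry (q_j = q for all j) turns Σ_{j≠i} q_j into 2q, so 171 = 12q and q = 14.25.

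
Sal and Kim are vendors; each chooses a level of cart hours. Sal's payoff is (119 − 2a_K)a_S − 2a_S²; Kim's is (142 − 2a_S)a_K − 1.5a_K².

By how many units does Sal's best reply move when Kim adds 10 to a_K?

Expanding Sal's payoff: 119a_S − 2a_Ka_S − 2a_S².
∂π/∂a_S = 119 − 2a_K − 4a_S = 0, so a_S = 29.75 − 0.5a_K.
The reaction-function slope is −0.5, so a 10-unit rise in a_K moves a_S by −0.5 × 10 = −5. Sal's best response falls — the actions are strategic substitutes.

-5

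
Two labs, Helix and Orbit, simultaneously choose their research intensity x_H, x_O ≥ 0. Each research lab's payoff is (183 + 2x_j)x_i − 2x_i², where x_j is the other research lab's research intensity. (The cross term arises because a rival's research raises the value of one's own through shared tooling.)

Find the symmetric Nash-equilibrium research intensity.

Helix's payoff is (183 + 2x_O)x_H − 2x_H².
∂π/∂x_H = 183 + 2x_O − 4x_H = 0, so x_H = 45.75 + 0.5x_O.
By symmetry x_O = x_H; substituting into the reaction function, 0.5x_H = 45.75 and x_H = 91.5.

91.5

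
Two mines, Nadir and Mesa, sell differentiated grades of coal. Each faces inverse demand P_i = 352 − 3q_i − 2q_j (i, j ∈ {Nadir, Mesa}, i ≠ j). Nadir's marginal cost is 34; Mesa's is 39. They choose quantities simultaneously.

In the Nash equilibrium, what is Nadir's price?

Mine Nadir's profit: π = q_{Nadir}(352 − 3q_{Nadir} − 2q_{Mesa}) − 34q_{Nadir}.
∂π/∂q_{Nadir} = 318 − 6q_{Nadir} − 2q_{Mesa} = 0 ⇒ q_{Nadir} = 53 − (1/3)q_{Mesa}.
Similarly q_{Mesa} = 313/6 − (1/3)q_{Nadir}.
Substituting the second reaction function into the first: q_{Nadir} = 53 − (1/3)(313/6 − (1/3)q_{Nadir}), which gives (8/9)q_{Nadir} = 641/18 ⇒ q_{Nadir} = 40.0625.
Then q_{Mesa} = 313/6 − (1/3)·40.0625 = 38.8125.
P_{Nadir} = 352 − 3·40.0625 − 2·38.8125 = 154.1875.

154.1875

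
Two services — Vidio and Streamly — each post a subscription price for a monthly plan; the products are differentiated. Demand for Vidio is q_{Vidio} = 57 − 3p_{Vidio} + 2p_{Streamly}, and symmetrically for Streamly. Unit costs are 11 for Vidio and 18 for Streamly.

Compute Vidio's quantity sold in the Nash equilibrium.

Vidio's profit: π = (p_{Vidio} − 11)(57 − 3p_{Vidio} + 2p_{Streamly}).
∂π/∂p_{Vidio} = 90 − 6p_{Vidio} + 2p_{Streamly} = 0 ⇒ p_{Vidio} = 15 + (1/3)p_{Streamly}.
Similarly p_{Streamly} = 18.5 + (1/3)p_{Vidio}.
Substituting the second reaction function into the first: p_{Vidio} = 15 + (1/3)(18.5 + (1/3)p_{Vidio}), which gives (8/9)p_{Vidio} = 127/6 ⇒ p_{Vidio} = 23.8125.
Then p_{Streamly} = 18.5 + (1/3)·23.8125 = 26.4375.
q_{Vidio} = 57 − 3·23.8125 + 2·26.4375 = 38.4375.

38.4375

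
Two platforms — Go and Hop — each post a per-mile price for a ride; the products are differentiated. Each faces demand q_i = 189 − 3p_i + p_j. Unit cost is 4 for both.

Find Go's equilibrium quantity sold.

108.6

Go's profit: π = (p_{Go} − 4)(189 − 3p_{Go} + p_{Hop}).
∂π/∂p_{Go} = 201 − 6p_{Go} + p_{Hop} = 0 ⇒ p_{Go} = 33.5 + (1/6)p_{Hop}.
Setting p_{Go} = p_{Hop} in the reaction function: p_{Go} = 33.5 + (1/6)p_{Go}, so p_{Go} = 33.5 / (5/6) = 40.2.
q_{Go} = 189 − 3·40.2 + 40.2 = 108.6.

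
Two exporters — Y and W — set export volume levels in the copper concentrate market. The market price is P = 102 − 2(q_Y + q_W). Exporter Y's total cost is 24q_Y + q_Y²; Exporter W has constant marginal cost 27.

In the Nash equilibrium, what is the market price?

56.4

Exporter Y's profit: π = q_Y(102 − 2(q_Y + q_W)) − 24q_Y − q_Y².
∂π/∂q_Y = 78 − 6q_Y − 2q_W = 0, so q_Y = 13 − (1/3)q_W.
For W: ∂π/∂q_W = 75 − 4q_W − 2q_Y = 0 ⇒ q_W = 18.75 − 0.5q_Y.
Substituting the second reaction function into the first: q_Y = 13 − (1/3)(18.75 − 0.5q_Y), which gives (5/6)q_Y = 6.75 ⇒ q_Y = 8.1.
Then q_W = 18.75 − 0.5·8.1 = 14.7.
Equilibrium price: P = 102 − 2·22.8 = 56.4.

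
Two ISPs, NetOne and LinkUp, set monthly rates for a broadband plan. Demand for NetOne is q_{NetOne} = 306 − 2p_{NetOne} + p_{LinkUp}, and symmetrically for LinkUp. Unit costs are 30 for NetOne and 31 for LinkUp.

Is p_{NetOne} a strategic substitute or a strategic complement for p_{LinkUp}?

NetOne's profit: π = (p_{NetOne} − 30)(306 − 2p_{NetOne} + p_{LinkUp}).
∂π/∂p_{NetOne} = 366 − 4p_{NetOne} + p_{LinkUp} = 0 ⇒ p_{NetOne} = 91.5 + 0.25p_{LinkUp}.
The best-response slope dp_{NetOne}/dp_{LinkUp} = 0.25 > 0: the reaction function is upward-sloping, so the choices are strategic complements.

strategic complements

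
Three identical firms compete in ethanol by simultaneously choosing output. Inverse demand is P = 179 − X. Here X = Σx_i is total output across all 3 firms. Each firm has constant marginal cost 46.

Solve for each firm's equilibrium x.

A representative firm's profit is π_i = x_i(179 − X) − 46x_i, with X = x_i + Σ_{j≠i} x_j.
First-order condition: 133 − 2x_i − Σ_{j≠i} x_j = 0.
In a symmetric equilibrium every firm chooses the same x, so Σ_{j≠i} x_j = 2x. The condition becomes 133 − 4x = 0, giving x = 133/4 = 33.25.

33.25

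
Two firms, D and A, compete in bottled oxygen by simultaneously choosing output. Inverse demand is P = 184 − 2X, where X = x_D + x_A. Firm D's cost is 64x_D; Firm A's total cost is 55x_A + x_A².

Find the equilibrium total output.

Firm D's profit: π = x_D(184 − 2(x_D + x_A)) − 64x_D.
∂π/∂x_D = 120 − 4x_D − 2x_A = 0, so x_D = 30 − 0.5x_A.
For A: ∂π/∂x_A = 129 − 6x_A − 2x_D = 0 ⇒ x_A = 21.5 − (1/3)x_D.
Solving the two reaction functions simultaneously: (1 − (−0.5)(−1/3))x_D = 30 − 0.5·21.5, so (5/6)x_D = 19.25 and x_D = 23.1.
Then x_A = 21.5 − (1/3)·23.1 = 13.8.
Total output: 23.1 + 13.8 = 36.9.

36.9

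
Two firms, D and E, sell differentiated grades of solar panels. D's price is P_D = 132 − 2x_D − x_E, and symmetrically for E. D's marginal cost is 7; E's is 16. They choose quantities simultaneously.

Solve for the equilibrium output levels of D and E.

25.6, 22.6

Firm D's profit: π = x_D(132 − 2x_D − x_E) − 7x_D.
∂π/∂x_D = 125 − 4x_D − x_E = 0 ⇒ x_D = 31.25 − 0.25x_E.
Similarly x_E = 29 − 0.25x_D.
Plugging x_E into D's best response: x_D = 31.25 − 0.25(29 − 0.25x_D) ⇒ 0.9375x_D = 24, so x_D = 25.6.
Then x_E = 29 − 0.25·25.6 = 22.6.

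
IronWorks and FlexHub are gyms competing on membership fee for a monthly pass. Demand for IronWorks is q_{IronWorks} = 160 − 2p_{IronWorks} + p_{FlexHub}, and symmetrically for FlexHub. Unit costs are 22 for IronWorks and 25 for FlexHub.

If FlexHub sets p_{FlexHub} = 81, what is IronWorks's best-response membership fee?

IronWorks's profit: π = (p_{IronWorks} − 22)(160 − 2p_{IronWorks} + p_{FlexHub}).
∂π/∂p_{IronWorks} = 204 − 4p_{IronWorks} + p_{FlexHub} = 0 ⇒ p_{IronWorks} = 51 + 0.25p_{FlexHub}.
At p_{FlexHub} = 81: p_{IronWorks} = 51 + 0.25·81 = 71.25.

71.25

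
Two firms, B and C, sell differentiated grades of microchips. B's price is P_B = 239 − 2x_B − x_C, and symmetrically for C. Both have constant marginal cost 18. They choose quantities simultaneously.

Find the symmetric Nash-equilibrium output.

44.2

Firm B's profit: π = x_B(239 − 2x_B − x_C) − 18x_B.
∂π/∂x_B = 221 − 4x_B − x_C = 0 ⇒ x_B = 55.25 − 0.25x_C.
Setting x_B = x_C in the reaction function: x_B = 55.25 − 0.25x_B, so x_B = 55.25 / 1.25 = 44.2.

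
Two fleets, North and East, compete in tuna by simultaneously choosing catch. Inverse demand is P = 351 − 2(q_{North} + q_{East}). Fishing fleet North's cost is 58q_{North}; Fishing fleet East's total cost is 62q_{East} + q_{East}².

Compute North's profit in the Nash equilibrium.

Fishing fleet North's profit: π = q_{North}(351 − 2(q_{North} + q_{East})) − 58q_{North}.
∂π/∂q_{North} = 293 − 4q_{North} − 2q_{East} = 0, so q_{North} = 73.25 − 0.5q_{East}.
For East: ∂π/∂q_{East} = 289 − 6q_{East} − 2q_{North} = 0 ⇒ q_{East} = 289/6 − (1/3)q_{North}.
Plugging q_{East} into North's best response: q_{North} = 73.25 − 0.5(289/6 − (1/3)q_{North}) ⇒ (5/6)q_{North} = 295/6, so q_{North} = 59.
Then q_{East} = 289/6 − (1/3)·59 = 28.5.
Price P = 351 − 2·87.5 = 176.
North's profit: (176 − 58)·59 = 6962.

6962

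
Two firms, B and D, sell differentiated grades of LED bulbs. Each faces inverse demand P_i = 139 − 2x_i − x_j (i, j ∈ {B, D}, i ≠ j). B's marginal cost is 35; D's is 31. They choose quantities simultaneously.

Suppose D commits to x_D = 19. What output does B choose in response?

Firm B's profit: π = x_B(139 − 2x_B − x_D) − 35x_B.
∂π/∂x_B = 104 − 4x_B − x_D = 0 ⇒ x_B = 26 − 0.25x_D.
At x_D = 19: x_B = 26 − 0.25·19 = 21.25.

21.25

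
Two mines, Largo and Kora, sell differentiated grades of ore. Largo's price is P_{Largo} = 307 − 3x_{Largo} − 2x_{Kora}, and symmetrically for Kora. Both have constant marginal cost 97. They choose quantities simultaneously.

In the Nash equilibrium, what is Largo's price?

Mine Largo's profit: π = x_{Largo}(307 − 3x_{Largo} − 2x_{Kora}) − 97x_{Largo}.
∂π/∂x_{Largo} = 210 − 6x_{Largo} − 2x_{Kora} = 0 ⇒ x_{Largo} = 35 − (1/3)x_{Kora}.
Setting x_{Largo} = x_{Kora} in the reaction function: x_{Largo} = 35 − (1/3)x_{Largo}, so x_{Largo} = 35 / (4/3) = 26.25.
P_{Largo} = 307 − 3·26.25 − 2·26.25 = 175.75.

175.75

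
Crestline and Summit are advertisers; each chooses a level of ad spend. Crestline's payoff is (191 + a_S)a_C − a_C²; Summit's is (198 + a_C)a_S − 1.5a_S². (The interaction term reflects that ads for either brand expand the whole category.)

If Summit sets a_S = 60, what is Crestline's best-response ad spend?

125.5

Expanding Crestline's payoff: 191a_C + a_Sa_C − a_C².
∂π/∂a_C = 191 + a_S − 2a_C = 0, so a_C = 95.5 + 0.5a_S.
At a_S = 60: a_C = 95.5 + 0.5·60 = 125.5.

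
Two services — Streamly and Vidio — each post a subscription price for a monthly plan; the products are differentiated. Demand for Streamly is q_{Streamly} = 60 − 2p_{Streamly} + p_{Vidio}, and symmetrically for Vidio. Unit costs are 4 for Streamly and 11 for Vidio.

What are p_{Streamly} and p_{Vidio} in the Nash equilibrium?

23.6, 26.4

Streamly's profit: π = (p_{Streamly} − 4)(60 − 2p_{Streamly} + p_{Vidio}).
∂π/∂p_{Streamly} = 68 − 4p_{Streamly} + p_{Vidio} = 0 ⇒ p_{Streamly} = 17 + 0.25p_{Vidio}.
Similarly p_{Vidio} = 20.5 + 0.25p_{Streamly}.
Solving the two reaction functions simultaneously: (1 − (0.25)(0.25))p_{Streamly} = 17 + 0.25·20.5, so 0.9375p_{Streamly} = 22.125 and p_{Streamly} = 23.6.
Then p_{Vidio} = 20.5 + 0.25·23.6 = 26.4.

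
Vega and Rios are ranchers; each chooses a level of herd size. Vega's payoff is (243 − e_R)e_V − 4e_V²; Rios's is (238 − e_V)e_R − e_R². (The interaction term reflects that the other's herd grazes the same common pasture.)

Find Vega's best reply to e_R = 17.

28.25

Expanding Vega's payoff: 243e_V − e_Re_V − 4e_V².
∂π/∂e_V = 243 − e_R − 8e_V = 0, so e_V = 30.375 − 0.125e_R.
At e_R = 17: e_V = 30.375 − 0.125·17 = 28.25.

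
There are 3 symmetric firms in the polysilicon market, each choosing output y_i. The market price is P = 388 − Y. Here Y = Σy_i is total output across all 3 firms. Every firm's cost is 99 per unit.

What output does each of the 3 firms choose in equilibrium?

A representative firm's profit is π_i = y_i(388 − Y) − 99y_i, with Y = y_i + Σ_{j≠i} y_j.
First-order condition: 289 − 2y_i − Σ_{j≠i} y_j = 0.
Imposing symmetry (y_j = y for all j) turns Σ_{j≠i} y_j into 2y, so 289 = 4y and y = 72.25.

72.25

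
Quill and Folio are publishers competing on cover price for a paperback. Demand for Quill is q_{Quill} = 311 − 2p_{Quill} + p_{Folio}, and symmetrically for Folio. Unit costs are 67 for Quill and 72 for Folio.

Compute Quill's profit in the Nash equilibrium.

Quill's profit: π = (p_{Quill} − 67)(311 − 2p_{Quill} + p_{Folio}).
∂π/∂p_{Quill} = 445 − 4p_{Quill} + p_{Folio} = 0 ⇒ p_{Quill} = 111.25 + 0.25p_{Folio}.
Similarly p_{Folio} = 113.75 + 0.25p_{Quill}.
Plugging p_{Folio} into Quill's best response: p_{Quill} = 111.25 + 0.25(113.75 + 0.25p_{Quill}) ⇒ 0.9375p_{Quill} = 139.6875, so p_{Quill} = 149.
Then p_{Folio} = 113.75 + 0.25·149 = 151.
q_{Quill} = 311 − 2·149 + 151 = 164.
Profit = (149 − 67)·164 = 13448.

13448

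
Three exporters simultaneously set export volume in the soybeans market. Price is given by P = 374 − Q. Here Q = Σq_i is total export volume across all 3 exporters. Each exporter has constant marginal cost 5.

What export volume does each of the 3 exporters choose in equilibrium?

A representative exporter's profit is π_i = q_i(374 − Q) − 5q_i, with Q = q_i + Σ_{j≠i} q_j.
First-order condition: 369 − 2q_i − Σ_{j≠i} q_j = 0.
In a symmetric equilibrium every exporter chooses the same q, so Σ_{j≠i} q_j = 2q. The condition becomes 369 − 4q = 0, giving q = 369/4 = 92.25.

92.25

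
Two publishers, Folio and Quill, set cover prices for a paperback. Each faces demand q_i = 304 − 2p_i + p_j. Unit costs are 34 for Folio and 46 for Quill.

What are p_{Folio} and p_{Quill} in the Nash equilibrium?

125.6, 130.4

Folio's profit: π = (p_{Folio} − 34)(304 − 2p_{Folio} + p_{Quill}).
∂π/∂p_{Folio} = 372 − 4p_{Folio} + p_{Quill} = 0 ⇒ p_{Folio} = 93 + 0.25p_{Quill}.
Similarly p_{Quill} = 99 + 0.25p_{Folio}.
Substituting the second reaction function into the first: p_{Folio} = 93 + 0.25(99 + 0.25p_{Folio}), which gives 0.9375p_{Folio} = 117.75 ⇒ p_{Folio} = 125.6.
Then p_{Quill} = 99 + 0.25·125.6 = 130.4.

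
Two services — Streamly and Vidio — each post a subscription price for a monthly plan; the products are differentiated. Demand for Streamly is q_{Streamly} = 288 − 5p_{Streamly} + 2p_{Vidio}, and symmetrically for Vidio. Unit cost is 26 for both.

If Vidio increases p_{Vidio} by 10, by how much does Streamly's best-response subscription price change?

2

Streamly's profit: π = (p_{Streamly} − 26)(288 − 5p_{Streamly} + 2p_{Vidio}).
∂π/∂p_{Streamly} = 418 − 10p_{Streamly} + 2p_{Vidio} = 0 ⇒ p_{Streamly} = 41.8 + 0.2p_{Vidio}.
The reaction-function slope is 0.2, so a 10-unit rise in p_{Vidio} moves p_{Streamly} by 0.2 × 10 = 2. Streamly's best response rises — the actions are strategic complements.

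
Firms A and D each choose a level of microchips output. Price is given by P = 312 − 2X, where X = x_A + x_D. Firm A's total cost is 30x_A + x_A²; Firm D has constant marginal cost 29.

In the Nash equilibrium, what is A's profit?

Firm A's profit: π = x_A(312 − 2(x_A + x_D)) − 30x_A − x_A².
∂π/∂x_A = 282 − 6x_A − 2x_D = 0, so x_A = 47 − (1/3)x_D.
For D: ∂π/∂x_D = 283 − 4x_D − 2x_A = 0 ⇒ x_D = 70.75 − 0.5x_A.
Plugging x_D into A's best response: x_A = 47 − (1/3)(70.75 − 0.5x_A) ⇒ (5/6)x_A = 281/12, so x_A = 28.1.
Then x_D = 70.75 − 0.5·28.1 = 56.7.
Price P = 312 − 2·84.8 = 142.4.
A's profit: (142.4 − 30)·28.1 − (28.1)² = 2368.83.

2368.83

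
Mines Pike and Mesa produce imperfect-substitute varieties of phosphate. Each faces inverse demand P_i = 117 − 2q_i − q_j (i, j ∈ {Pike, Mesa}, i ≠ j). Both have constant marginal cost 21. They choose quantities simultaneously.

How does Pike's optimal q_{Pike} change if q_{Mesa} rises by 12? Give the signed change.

Mine Pike's profit: π = q_{Pike}(117 − 2q_{Pike} − q_{Mesa}) − 21q_{Pike}.
∂π/∂q_{Pike} = 96 − 4q_{Pike} − q_{Mesa} = 0 ⇒ q_{Pike} = 24 − 0.25q_{Mesa}.
The reaction-function slope is −0.25, so a 12-unit rise in q_{Mesa} moves q_{Pike} by −0.25 × 12 = −3. Pike's best response falls — the actions are strategic substitutes.

-3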